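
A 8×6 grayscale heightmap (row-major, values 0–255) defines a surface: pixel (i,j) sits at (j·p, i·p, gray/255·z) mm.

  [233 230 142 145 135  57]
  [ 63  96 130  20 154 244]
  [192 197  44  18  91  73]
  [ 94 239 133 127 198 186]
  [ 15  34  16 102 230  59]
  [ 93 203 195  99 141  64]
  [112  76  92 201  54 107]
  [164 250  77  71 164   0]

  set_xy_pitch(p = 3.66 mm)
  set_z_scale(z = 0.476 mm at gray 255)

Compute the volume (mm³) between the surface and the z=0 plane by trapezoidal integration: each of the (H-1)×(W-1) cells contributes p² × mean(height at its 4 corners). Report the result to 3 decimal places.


height_mm = gray/255 × 0.476; cell vol = 3.66² × mean(4 corners)
unit = 3.66² × 0.476 / (4×255) = 0.00625128 mm³ per gray-sum
row 0: Σ corner-gray over 5 cells = 2701  → 16.8847
row 1: Σ corner-gray over 5 cells = 2072  → 12.9527
row 2: Σ corner-gray over 5 cells = 2639  → 16.4971
row 3: Σ corner-gray over 5 cells = 2512  → 15.7032
row 4: Σ corner-gray over 5 cells = 2271  → 14.1967
row 5: Σ corner-gray over 5 cells = 2498  → 15.6157
row 6: Σ corner-gray over 5 cells = 2353  → 14.7093
Σ rows: total corner-gray = 17046  → 106.5593 mm³

106.559


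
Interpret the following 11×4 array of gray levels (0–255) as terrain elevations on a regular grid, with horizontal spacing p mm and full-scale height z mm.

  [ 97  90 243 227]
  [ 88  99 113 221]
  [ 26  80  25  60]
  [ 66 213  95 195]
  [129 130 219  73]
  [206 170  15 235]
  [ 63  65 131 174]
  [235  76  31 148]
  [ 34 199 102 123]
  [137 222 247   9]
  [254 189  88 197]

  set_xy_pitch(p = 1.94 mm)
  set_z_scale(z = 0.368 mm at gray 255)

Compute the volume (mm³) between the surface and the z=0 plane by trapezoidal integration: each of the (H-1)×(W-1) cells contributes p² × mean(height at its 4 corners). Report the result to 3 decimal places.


height_mm = gray/255 × 0.368; cell vol = 1.94² × mean(4 corners)
unit = 1.94² × 0.368 / (4×255) = 0.00135785 mm³ per gray-sum
row 0: Σ corner-gray over 3 cells = 1723  → 2.3396
row 1: Σ corner-gray over 3 cells = 1029  → 1.3972
row 2: Σ corner-gray over 3 cells = 1173  → 1.5928
row 3: Σ corner-gray over 3 cells = 1777  → 2.4129
row 4: Σ corner-gray over 3 cells = 1711  → 2.3233
row 5: Σ corner-gray over 3 cells = 1440  → 1.9553
row 6: Σ corner-gray over 3 cells = 1226  → 1.6647
row 7: Σ corner-gray over 3 cells = 1356  → 1.8412
row 8: Σ corner-gray over 3 cells = 1843  → 2.5025
row 9: Σ corner-gray over 3 cells = 2089  → 2.8365
Σ rows: total corner-gray = 15367  → 20.8660 mm³

20.866


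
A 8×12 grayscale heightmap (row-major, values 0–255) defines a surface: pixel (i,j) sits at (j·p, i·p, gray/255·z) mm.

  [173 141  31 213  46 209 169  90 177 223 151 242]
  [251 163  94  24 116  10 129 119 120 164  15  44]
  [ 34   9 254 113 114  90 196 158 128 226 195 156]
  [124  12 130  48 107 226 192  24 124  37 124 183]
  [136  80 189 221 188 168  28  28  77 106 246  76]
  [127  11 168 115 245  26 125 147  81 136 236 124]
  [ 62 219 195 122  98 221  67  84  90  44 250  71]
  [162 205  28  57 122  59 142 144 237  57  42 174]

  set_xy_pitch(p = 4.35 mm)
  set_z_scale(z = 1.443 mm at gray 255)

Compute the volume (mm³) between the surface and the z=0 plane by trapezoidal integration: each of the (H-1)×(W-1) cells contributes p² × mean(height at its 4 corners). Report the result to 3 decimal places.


1030.663

height_mm = gray/255 × 1.443; cell vol = 4.35² × mean(4 corners)
unit = 4.35² × 1.443 / (4×255) = 0.0267698 mm³ per gray-sum
row 0: Σ corner-gray over 11 cells = 5518  → 147.7156
row 1: Σ corner-gray over 11 cells = 5359  → 143.4592
row 2: Σ corner-gray over 11 cells = 5511  → 147.5282
row 3: Σ corner-gray over 11 cells = 5229  → 139.9791
row 4: Σ corner-gray over 11 cells = 5705  → 152.7215
row 5: Σ corner-gray over 11 cells = 5744  → 153.7656
row 6: Σ corner-gray over 11 cells = 5435  → 145.4937
Σ rows: total corner-gray = 38501  → 1030.6630 mm³


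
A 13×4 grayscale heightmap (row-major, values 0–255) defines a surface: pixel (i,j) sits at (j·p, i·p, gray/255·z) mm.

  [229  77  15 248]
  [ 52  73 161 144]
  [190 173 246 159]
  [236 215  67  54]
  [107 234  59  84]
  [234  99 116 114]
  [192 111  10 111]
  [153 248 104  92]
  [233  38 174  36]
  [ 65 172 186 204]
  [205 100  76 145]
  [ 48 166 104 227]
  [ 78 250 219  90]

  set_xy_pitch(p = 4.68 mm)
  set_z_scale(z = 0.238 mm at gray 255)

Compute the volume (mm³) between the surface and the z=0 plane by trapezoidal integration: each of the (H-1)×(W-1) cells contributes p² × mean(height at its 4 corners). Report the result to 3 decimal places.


100.499

height_mm = gray/255 × 0.238; cell vol = 4.68² × mean(4 corners)
unit = 4.68² × 0.238 / (4×255) = 0.00511056 mm³ per gray-sum
row 0: Σ corner-gray over 3 cells = 1325  → 6.7715
row 1: Σ corner-gray over 3 cells = 1851  → 9.4596
row 2: Σ corner-gray over 3 cells = 2041  → 10.4307
row 3: Σ corner-gray over 3 cells = 1631  → 8.3353
row 4: Σ corner-gray over 3 cells = 1555  → 7.9469
row 5: Σ corner-gray over 3 cells = 1323  → 6.7613
row 6: Σ corner-gray over 3 cells = 1494  → 7.6352
row 7: Σ corner-gray over 3 cells = 1642  → 8.3915
row 8: Σ corner-gray over 3 cells = 1678  → 8.5755
row 9: Σ corner-gray over 3 cells = 1687  → 8.6215
row 10: Σ corner-gray over 3 cells = 1517  → 7.7527
row 11: Σ corner-gray over 3 cells = 1921  → 9.8174
Σ rows: total corner-gray = 19665  → 100.4992 mm³


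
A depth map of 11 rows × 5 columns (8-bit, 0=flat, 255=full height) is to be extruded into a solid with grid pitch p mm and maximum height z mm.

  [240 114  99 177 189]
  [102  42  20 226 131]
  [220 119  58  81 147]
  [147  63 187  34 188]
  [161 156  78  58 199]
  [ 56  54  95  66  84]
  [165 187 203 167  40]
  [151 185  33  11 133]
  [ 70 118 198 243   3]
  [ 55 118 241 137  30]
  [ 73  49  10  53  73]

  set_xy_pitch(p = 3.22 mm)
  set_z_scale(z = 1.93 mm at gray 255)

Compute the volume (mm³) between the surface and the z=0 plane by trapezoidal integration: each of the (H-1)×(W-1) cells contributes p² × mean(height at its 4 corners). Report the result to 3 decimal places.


height_mm = gray/255 × 1.93; cell vol = 3.22² × mean(4 corners)
unit = 3.22² × 1.93 / (4×255) = 0.0196186 mm³ per gray-sum
row 0: Σ corner-gray over 4 cells = 2018  → 39.5904
row 1: Σ corner-gray over 4 cells = 1692  → 33.1947
row 2: Σ corner-gray over 4 cells = 1786  → 35.0389
row 3: Σ corner-gray over 4 cells = 1847  → 36.2356
row 4: Σ corner-gray over 4 cells = 1514  → 29.7026
row 5: Σ corner-gray over 4 cells = 1889  → 37.0596
row 6: Σ corner-gray over 4 cells = 2061  → 40.4340
row 7: Σ corner-gray over 4 cells = 1933  → 37.9228
row 8: Σ corner-gray over 4 cells = 2268  → 44.4951
row 9: Σ corner-gray over 4 cells = 1447  → 28.3882
Σ rows: total corner-gray = 18455  → 362.0620 mm³

362.062


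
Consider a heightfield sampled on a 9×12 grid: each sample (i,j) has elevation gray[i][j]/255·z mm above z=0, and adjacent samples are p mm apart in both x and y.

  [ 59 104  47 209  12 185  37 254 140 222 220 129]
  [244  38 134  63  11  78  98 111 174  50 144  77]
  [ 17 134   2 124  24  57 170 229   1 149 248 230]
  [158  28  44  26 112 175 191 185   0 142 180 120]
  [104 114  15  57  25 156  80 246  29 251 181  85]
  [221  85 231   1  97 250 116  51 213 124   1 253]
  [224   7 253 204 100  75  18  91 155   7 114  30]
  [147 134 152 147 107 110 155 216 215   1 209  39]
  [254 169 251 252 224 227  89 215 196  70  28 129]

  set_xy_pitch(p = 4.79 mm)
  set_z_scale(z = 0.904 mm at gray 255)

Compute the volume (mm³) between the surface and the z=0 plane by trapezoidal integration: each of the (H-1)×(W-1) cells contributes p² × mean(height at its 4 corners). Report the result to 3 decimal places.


862.825

height_mm = gray/255 × 0.904; cell vol = 4.79² × mean(4 corners)
unit = 4.79² × 0.904 / (4×255) = 0.0203348 mm³ per gray-sum
row 0: Σ corner-gray over 11 cells = 5171  → 105.1511
row 1: Σ corner-gray over 11 cells = 4646  → 94.4753
row 2: Σ corner-gray over 11 cells = 4967  → 101.0028
row 3: Σ corner-gray over 11 cells = 4941  → 100.4741
row 4: Σ corner-gray over 11 cells = 5309  → 107.9573
row 5: Σ corner-gray over 11 cells = 5114  → 103.9920
row 6: Σ corner-gray over 11 cells = 5380  → 109.4011
row 7: Σ corner-gray over 11 cells = 6903  → 140.3709
Σ rows: total corner-gray = 42431  → 862.8247 mm³


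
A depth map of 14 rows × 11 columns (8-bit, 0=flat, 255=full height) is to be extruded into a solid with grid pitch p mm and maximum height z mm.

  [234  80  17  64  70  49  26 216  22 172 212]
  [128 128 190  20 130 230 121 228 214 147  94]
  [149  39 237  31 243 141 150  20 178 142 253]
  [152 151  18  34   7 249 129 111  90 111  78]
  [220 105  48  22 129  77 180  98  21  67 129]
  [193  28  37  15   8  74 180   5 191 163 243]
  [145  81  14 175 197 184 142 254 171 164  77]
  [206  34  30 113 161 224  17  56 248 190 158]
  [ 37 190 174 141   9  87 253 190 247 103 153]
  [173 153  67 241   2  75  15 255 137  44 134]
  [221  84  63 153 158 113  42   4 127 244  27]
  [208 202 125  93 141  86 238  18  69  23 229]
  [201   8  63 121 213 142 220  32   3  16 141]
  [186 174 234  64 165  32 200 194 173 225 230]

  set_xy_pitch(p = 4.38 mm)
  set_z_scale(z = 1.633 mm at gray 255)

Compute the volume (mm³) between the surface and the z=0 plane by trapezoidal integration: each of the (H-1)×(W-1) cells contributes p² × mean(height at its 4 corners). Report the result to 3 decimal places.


1935.525

height_mm = gray/255 × 1.633; cell vol = 4.38² × mean(4 corners)
unit = 4.38² × 1.633 / (4×255) = 0.0307138 mm³ per gray-sum
row 0: Σ corner-gray over 10 cells = 4916  → 150.9893
row 1: Σ corner-gray over 10 cells = 5802  → 178.2017
row 2: Σ corner-gray over 10 cells = 4794  → 147.2422
row 3: Σ corner-gray over 10 cells = 3873  → 118.9547
row 4: Σ corner-gray over 10 cells = 3681  → 113.0577
row 5: Σ corner-gray over 10 cells = 4824  → 148.1636
row 6: Σ corner-gray over 10 cells = 5496  → 168.8033
row 7: Σ corner-gray over 10 cells = 5488  → 168.5576
row 8: Σ corner-gray over 10 cells = 5263  → 161.6470
row 9: Σ corner-gray over 10 cells = 4509  → 138.4887
row 10: Σ corner-gray over 10 cells = 4651  → 142.8501
row 11: Σ corner-gray over 10 cells = 4405  → 135.2945
row 12: Σ corner-gray over 10 cells = 5316  → 163.2748
Σ rows: total corner-gray = 63018  → 1935.5253 mm³


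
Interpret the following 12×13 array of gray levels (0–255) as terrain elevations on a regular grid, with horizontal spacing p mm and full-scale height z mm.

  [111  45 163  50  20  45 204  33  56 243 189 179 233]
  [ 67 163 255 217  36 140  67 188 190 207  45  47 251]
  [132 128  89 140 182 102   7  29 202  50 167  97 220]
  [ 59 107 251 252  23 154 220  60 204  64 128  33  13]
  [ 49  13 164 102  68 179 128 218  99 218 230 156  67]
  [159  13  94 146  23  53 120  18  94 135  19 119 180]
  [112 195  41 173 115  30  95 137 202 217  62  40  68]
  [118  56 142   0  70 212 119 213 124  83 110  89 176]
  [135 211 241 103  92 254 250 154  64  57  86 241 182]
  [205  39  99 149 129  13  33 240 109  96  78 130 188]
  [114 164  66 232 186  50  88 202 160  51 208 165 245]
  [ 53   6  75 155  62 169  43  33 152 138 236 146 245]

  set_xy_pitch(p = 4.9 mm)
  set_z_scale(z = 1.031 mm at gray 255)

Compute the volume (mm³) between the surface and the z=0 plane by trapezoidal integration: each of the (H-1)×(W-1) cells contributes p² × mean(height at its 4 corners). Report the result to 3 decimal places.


height_mm = gray/255 × 1.031; cell vol = 4.9² × mean(4 corners)
unit = 4.9² × 1.031 / (4×255) = 0.0242689 mm³ per gray-sum
row 0: Σ corner-gray over 12 cells = 6226  → 151.0984
row 1: Σ corner-gray over 12 cells = 6166  → 149.6422
row 2: Σ corner-gray over 12 cells = 5802  → 140.8083
row 3: Σ corner-gray over 12 cells = 6330  → 153.6223
row 4: Σ corner-gray over 12 cells = 5273  → 127.9701
row 5: Σ corner-gray over 12 cells = 4801  → 116.5151
row 6: Σ corner-gray over 12 cells = 5524  → 134.0616
row 7: Σ corner-gray over 12 cells = 6553  → 159.0343
row 8: Σ corner-gray over 12 cells = 6446  → 156.4375
row 9: Σ corner-gray over 12 cells = 6126  → 148.6715
row 10: Σ corner-gray over 12 cells = 6231  → 151.2197
Σ rows: total corner-gray = 65478  → 1589.0811 mm³

1589.081


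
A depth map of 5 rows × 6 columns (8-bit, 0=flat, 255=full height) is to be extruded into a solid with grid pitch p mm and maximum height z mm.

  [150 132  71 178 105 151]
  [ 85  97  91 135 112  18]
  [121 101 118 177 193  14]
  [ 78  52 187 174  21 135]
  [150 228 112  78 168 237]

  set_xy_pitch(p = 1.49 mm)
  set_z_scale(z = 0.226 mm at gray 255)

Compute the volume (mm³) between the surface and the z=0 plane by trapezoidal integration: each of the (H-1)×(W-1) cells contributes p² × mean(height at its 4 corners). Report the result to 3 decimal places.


4.706

height_mm = gray/255 × 0.226; cell vol = 1.49² × mean(4 corners)
unit = 1.49² × 0.226 / (4×255) = 0.000491905 mm³ per gray-sum
row 0: Σ corner-gray over 5 cells = 2246  → 1.1048
row 1: Σ corner-gray over 5 cells = 2286  → 1.1245
row 2: Σ corner-gray over 5 cells = 2394  → 1.1776
row 3: Σ corner-gray over 5 cells = 2640  → 1.2986
Σ rows: total corner-gray = 9566  → 4.7056 mm³


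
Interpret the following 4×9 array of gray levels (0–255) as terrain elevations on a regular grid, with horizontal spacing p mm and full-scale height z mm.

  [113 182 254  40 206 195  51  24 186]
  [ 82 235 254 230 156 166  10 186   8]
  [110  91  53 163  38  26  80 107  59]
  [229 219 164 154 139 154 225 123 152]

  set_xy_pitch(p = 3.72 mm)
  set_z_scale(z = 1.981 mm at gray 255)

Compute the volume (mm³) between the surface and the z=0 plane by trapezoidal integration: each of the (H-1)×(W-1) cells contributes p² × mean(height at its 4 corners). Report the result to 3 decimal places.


height_mm = gray/255 × 1.981; cell vol = 3.72² × mean(4 corners)
unit = 3.72² × 1.981 / (4×255) = 0.0268763 mm³ per gray-sum
row 0: Σ corner-gray over 8 cells = 4767  → 128.1195
row 1: Σ corner-gray over 8 cells = 3849  → 103.4470
row 2: Σ corner-gray over 8 cells = 4022  → 108.0967
Σ rows: total corner-gray = 12638  → 339.6632 mm³

339.663


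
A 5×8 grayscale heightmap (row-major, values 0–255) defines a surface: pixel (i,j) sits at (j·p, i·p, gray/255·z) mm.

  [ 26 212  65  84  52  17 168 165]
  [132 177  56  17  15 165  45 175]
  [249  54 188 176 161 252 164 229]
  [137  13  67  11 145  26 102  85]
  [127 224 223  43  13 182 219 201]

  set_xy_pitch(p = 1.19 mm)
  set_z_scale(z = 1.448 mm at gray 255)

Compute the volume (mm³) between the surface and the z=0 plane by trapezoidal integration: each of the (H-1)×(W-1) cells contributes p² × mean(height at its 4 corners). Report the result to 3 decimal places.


25.879

height_mm = gray/255 × 1.448; cell vol = 1.19² × mean(4 corners)
unit = 1.19² × 1.448 / (4×255) = 0.00201031 mm³ per gray-sum
row 0: Σ corner-gray over 7 cells = 2644  → 5.3153
row 1: Σ corner-gray over 7 cells = 3725  → 7.4884
row 2: Σ corner-gray over 7 cells = 3418  → 6.8712
row 3: Σ corner-gray over 7 cells = 3086  → 6.2038
Σ rows: total corner-gray = 12873  → 25.8787 mm³


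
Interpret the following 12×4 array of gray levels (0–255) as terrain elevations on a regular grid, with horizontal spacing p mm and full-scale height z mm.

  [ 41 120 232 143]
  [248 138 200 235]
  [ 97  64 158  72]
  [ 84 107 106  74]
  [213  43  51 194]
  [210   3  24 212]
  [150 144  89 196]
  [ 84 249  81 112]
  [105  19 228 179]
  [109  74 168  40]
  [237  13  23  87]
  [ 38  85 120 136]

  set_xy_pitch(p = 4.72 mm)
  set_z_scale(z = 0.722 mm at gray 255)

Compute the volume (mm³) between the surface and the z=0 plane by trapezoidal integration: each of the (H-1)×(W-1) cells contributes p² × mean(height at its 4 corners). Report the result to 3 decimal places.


240.897

height_mm = gray/255 × 0.722; cell vol = 4.72² × mean(4 corners)
unit = 4.72² × 0.722 / (4×255) = 0.0157696 mm³ per gray-sum
row 0: Σ corner-gray over 3 cells = 2047  → 32.2804
row 1: Σ corner-gray over 3 cells = 1772  → 27.9438
row 2: Σ corner-gray over 3 cells = 1197  → 18.8762
row 3: Σ corner-gray over 3 cells = 1179  → 18.5924
row 4: Σ corner-gray over 3 cells = 1071  → 16.8893
row 5: Σ corner-gray over 3 cells = 1288  → 20.3113
row 6: Σ corner-gray over 3 cells = 1668  → 26.3037
row 7: Σ corner-gray over 3 cells = 1634  → 25.7675
row 8: Σ corner-gray over 3 cells = 1411  → 22.2509
row 9: Σ corner-gray over 3 cells = 1029  → 16.2269
row 10: Σ corner-gray over 3 cells = 980  → 15.4542
Σ rows: total corner-gray = 15276  → 240.8966 mm³


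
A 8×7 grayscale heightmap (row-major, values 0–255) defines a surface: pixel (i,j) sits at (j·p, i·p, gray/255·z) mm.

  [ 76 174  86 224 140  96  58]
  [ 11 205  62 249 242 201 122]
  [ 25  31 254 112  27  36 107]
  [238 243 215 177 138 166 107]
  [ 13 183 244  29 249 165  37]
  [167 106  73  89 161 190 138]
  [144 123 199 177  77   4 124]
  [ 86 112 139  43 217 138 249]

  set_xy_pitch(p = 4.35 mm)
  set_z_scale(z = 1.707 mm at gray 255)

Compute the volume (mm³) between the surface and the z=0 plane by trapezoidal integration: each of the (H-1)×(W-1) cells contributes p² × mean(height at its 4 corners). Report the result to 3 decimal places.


height_mm = gray/255 × 1.707; cell vol = 4.35² × mean(4 corners)
unit = 4.35² × 1.707 / (4×255) = 0.0316674 mm³ per gray-sum
row 0: Σ corner-gray over 6 cells = 3625  → 114.7942
row 1: Σ corner-gray over 6 cells = 3103  → 98.2638
row 2: Σ corner-gray over 6 cells = 3275  → 103.7106
row 3: Σ corner-gray over 6 cells = 4013  → 127.0811
row 4: Σ corner-gray over 6 cells = 3333  → 105.5473
row 5: Σ corner-gray over 6 cells = 2971  → 94.0837
row 6: Σ corner-gray over 6 cells = 3061  → 96.9338
Σ rows: total corner-gray = 23381  → 740.4146 mm³

740.415


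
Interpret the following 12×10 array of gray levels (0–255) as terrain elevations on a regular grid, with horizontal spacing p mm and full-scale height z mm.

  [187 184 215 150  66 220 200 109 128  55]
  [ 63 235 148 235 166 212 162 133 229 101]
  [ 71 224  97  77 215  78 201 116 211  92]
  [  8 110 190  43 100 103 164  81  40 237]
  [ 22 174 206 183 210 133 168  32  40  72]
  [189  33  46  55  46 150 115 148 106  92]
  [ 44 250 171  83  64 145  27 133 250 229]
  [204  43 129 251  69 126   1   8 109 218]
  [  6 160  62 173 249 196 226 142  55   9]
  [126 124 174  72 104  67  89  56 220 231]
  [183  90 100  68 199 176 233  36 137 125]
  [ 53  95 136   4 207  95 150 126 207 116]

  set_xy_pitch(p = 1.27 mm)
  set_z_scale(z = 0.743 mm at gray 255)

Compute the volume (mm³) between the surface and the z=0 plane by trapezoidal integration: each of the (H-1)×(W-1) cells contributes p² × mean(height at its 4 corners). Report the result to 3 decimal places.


height_mm = gray/255 × 0.743; cell vol = 1.27² × mean(4 corners)
unit = 1.27² × 0.743 / (4×255) = 0.00117489 mm³ per gray-sum
row 0: Σ corner-gray over 9 cells = 5990  → 7.0376
row 1: Σ corner-gray over 9 cells = 5805  → 6.8202
row 2: Σ corner-gray over 9 cells = 4508  → 5.2964
row 3: Σ corner-gray over 9 cells = 4293  → 5.0438
row 4: Σ corner-gray over 9 cells = 4065  → 4.7759
row 5: Σ corner-gray over 9 cells = 4198  → 4.9322
row 6: Σ corner-gray over 9 cells = 4413  → 5.1848
row 7: Σ corner-gray over 9 cells = 4435  → 5.2106
row 8: Σ corner-gray over 9 cells = 4710  → 5.5337
row 9: Σ corner-gray over 9 cells = 4555  → 5.3516
row 10: Σ corner-gray over 9 cells = 4595  → 5.3986
Σ rows: total corner-gray = 51567  → 60.5854 mm³

60.585


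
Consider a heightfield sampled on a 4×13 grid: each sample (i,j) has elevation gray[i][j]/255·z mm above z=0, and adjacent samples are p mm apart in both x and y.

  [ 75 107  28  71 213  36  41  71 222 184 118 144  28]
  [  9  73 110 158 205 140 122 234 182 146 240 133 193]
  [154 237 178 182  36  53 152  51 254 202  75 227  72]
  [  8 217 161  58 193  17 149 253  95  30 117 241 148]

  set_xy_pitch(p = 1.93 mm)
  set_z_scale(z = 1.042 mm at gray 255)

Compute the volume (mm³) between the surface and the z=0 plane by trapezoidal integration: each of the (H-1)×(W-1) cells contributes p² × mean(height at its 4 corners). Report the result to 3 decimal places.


76.893

height_mm = gray/255 × 1.042; cell vol = 1.93² × mean(4 corners)
unit = 1.93² × 1.042 / (4×255) = 0.00380524 mm³ per gray-sum
row 0: Σ corner-gray over 12 cells = 6261  → 23.8246
row 1: Σ corner-gray over 12 cells = 7208  → 27.4282
row 2: Σ corner-gray over 12 cells = 6738  → 25.6397
Σ rows: total corner-gray = 20207  → 76.8925 mm³


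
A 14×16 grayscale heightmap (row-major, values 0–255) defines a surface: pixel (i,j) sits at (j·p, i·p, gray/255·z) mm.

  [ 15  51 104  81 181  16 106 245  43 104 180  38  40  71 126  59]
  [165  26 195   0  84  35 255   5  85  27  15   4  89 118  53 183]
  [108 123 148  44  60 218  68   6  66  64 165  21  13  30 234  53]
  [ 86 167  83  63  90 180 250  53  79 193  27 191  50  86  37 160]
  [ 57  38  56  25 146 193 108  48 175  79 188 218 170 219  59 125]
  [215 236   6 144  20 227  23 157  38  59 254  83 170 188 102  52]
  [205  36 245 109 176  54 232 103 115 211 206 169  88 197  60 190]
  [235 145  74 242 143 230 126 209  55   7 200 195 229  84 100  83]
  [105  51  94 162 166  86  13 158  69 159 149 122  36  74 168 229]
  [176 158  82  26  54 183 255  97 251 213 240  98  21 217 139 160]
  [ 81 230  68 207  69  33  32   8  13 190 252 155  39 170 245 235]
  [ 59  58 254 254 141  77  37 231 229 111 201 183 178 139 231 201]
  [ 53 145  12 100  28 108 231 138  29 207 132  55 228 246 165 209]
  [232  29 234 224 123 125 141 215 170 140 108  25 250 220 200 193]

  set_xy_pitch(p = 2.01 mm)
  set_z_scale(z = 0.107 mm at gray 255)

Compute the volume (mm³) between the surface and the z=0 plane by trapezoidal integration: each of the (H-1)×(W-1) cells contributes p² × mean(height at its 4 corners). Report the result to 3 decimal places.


height_mm = gray/255 × 0.107; cell vol = 2.01² × mean(4 corners)
unit = 2.01² × 0.107 / (4×255) = 0.000423814 mm³ per gray-sum
row 0: Σ corner-gray over 15 cells = 5176  → 2.1937
row 1: Σ corner-gray over 15 cells = 5011  → 2.1237
row 2: Σ corner-gray over 15 cells = 6025  → 2.5535
row 3: Σ corner-gray over 15 cells = 6970  → 2.9540
row 4: Σ corner-gray over 15 cells = 7307  → 3.0968
row 5: Σ corner-gray over 15 cells = 8078  → 3.4236
row 6: Σ corner-gray over 15 cells = 8793  → 3.7266
row 7: Σ corner-gray over 15 cells = 7744  → 3.2820
row 8: Σ corner-gray over 15 cells = 7752  → 3.2854
row 9: Σ corner-gray over 15 cells = 8142  → 3.4507
row 10: Σ corner-gray over 15 cells = 8646  → 3.6643
row 11: Σ corner-gray over 15 cells = 8818  → 3.7372
row 12: Σ corner-gray over 15 cells = 8743  → 3.7054
Σ rows: total corner-gray = 97205  → 41.1969 mm³

41.197


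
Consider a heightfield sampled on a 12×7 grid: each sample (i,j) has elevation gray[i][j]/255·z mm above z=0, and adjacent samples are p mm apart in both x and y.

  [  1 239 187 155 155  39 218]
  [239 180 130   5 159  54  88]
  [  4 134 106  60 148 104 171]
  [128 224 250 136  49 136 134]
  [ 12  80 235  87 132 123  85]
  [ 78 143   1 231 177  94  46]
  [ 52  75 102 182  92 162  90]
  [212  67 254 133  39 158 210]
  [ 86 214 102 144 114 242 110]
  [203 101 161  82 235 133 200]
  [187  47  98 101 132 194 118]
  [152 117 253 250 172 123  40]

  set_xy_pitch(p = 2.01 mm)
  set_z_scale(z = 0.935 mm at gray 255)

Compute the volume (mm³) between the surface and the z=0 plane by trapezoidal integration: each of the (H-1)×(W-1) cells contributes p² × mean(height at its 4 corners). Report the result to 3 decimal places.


129.120

height_mm = gray/255 × 0.935; cell vol = 2.01² × mean(4 corners)
unit = 2.01² × 0.935 / (4×255) = 0.00370342 mm³ per gray-sum
row 0: Σ corner-gray over 6 cells = 3152  → 11.6732
row 1: Σ corner-gray over 6 cells = 2662  → 9.8585
row 2: Σ corner-gray over 6 cells = 3131  → 11.5954
row 3: Σ corner-gray over 6 cells = 3263  → 12.0843
row 4: Σ corner-gray over 6 cells = 2827  → 10.4696
row 5: Σ corner-gray over 6 cells = 2784  → 10.3103
row 6: Σ corner-gray over 6 cells = 3092  → 11.4510
row 7: Σ corner-gray over 6 cells = 3552  → 13.1546
row 8: Σ corner-gray over 6 cells = 3655  → 13.5360
row 9: Σ corner-gray over 6 cells = 3276  → 12.1324
row 10: Σ corner-gray over 6 cells = 3471  → 12.8546
Σ rows: total corner-gray = 34865  → 129.1199 mm³


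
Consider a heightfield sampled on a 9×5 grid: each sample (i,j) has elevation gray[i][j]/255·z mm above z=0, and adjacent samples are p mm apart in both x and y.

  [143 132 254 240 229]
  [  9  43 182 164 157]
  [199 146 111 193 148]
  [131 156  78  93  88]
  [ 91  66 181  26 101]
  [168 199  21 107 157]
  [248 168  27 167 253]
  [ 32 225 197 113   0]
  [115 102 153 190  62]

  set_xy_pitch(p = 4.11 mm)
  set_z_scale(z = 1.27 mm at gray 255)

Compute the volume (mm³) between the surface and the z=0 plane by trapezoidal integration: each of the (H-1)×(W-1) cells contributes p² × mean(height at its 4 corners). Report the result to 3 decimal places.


height_mm = gray/255 × 1.27; cell vol = 4.11² × mean(4 corners)
unit = 4.11² × 1.27 / (4×255) = 0.0210323 mm³ per gray-sum
row 0: Σ corner-gray over 4 cells = 2568  → 54.0110
row 1: Σ corner-gray over 4 cells = 2191  → 46.0818
row 2: Σ corner-gray over 4 cells = 2120  → 44.5885
row 3: Σ corner-gray over 4 cells = 1611  → 33.8831
row 4: Σ corner-gray over 4 cells = 1717  → 36.1125
row 5: Σ corner-gray over 4 cells = 2204  → 46.3552
row 6: Σ corner-gray over 4 cells = 2327  → 48.9422
row 7: Σ corner-gray over 4 cells = 2169  → 45.6191
Σ rows: total corner-gray = 16907  → 355.5934 mm³

355.593


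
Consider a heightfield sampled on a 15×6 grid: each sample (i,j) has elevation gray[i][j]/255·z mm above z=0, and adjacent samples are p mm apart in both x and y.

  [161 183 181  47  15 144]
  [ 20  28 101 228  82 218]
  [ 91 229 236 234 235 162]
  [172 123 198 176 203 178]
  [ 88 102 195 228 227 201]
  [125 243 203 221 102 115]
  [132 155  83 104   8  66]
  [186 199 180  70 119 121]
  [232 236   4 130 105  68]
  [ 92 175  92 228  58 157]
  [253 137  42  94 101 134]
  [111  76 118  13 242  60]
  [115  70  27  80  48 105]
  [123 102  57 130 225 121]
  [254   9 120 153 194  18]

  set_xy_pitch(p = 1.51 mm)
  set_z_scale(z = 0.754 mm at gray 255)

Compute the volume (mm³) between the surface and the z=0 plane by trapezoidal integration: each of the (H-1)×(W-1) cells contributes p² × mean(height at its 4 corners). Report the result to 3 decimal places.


63.511

height_mm = gray/255 × 0.754; cell vol = 1.51² × mean(4 corners)
unit = 1.51² × 0.754 / (4×255) = 0.00168549 mm³ per gray-sum
row 0: Σ corner-gray over 5 cells = 2273  → 3.8311
row 1: Σ corner-gray over 5 cells = 3237  → 5.4559
row 2: Σ corner-gray over 5 cells = 3871  → 6.5245
row 3: Σ corner-gray over 5 cells = 3543  → 5.9717
row 4: Σ corner-gray over 5 cells = 3571  → 6.0189
row 5: Σ corner-gray over 5 cells = 2676  → 4.5104
row 6: Σ corner-gray over 5 cells = 2341  → 3.9457
row 7: Σ corner-gray over 5 cells = 2693  → 4.5390
row 8: Σ corner-gray over 5 cells = 2605  → 4.3907
row 9: Σ corner-gray over 5 cells = 2490  → 4.1969
row 10: Σ corner-gray over 5 cells = 2204  → 3.7148
row 11: Σ corner-gray over 5 cells = 1739  → 2.9311
row 12: Σ corner-gray over 5 cells = 1942  → 3.2732
row 13: Σ corner-gray over 5 cells = 2496  → 4.2070
Σ rows: total corner-gray = 37681  → 63.5108 mm³


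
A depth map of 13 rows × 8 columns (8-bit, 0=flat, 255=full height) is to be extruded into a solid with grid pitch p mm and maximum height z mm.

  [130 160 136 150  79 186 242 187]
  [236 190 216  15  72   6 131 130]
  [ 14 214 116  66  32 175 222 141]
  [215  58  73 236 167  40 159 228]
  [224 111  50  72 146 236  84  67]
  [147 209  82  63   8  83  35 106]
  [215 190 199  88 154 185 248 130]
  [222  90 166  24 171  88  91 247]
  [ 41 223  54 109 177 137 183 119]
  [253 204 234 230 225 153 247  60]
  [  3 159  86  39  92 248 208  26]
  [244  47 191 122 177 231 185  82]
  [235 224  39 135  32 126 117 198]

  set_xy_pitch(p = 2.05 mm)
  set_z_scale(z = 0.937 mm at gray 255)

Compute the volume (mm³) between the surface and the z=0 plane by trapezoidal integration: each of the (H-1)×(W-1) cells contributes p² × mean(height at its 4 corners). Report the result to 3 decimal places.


179.090

height_mm = gray/255 × 0.937; cell vol = 2.05² × mean(4 corners)
unit = 2.05² × 0.937 / (4×255) = 0.00386053 mm³ per gray-sum
row 0: Σ corner-gray over 7 cells = 3849  → 14.8592
row 1: Σ corner-gray over 7 cells = 3431  → 13.2455
row 2: Σ corner-gray over 7 cells = 3714  → 14.3380
row 3: Σ corner-gray over 7 cells = 3598  → 13.8902
row 4: Σ corner-gray over 7 cells = 2902  → 11.2033
row 5: Σ corner-gray over 7 cells = 3686  → 14.2299
row 6: Σ corner-gray over 7 cells = 4202  → 16.2220
row 7: Σ corner-gray over 7 cells = 3655  → 14.1102
row 8: Σ corner-gray over 7 cells = 4825  → 18.6271
row 9: Σ corner-gray over 7 cells = 4592  → 17.7276
row 10: Σ corner-gray over 7 cells = 3925  → 15.1526
row 11: Σ corner-gray over 7 cells = 4011  → 15.4846
Σ rows: total corner-gray = 46390  → 179.0901 mm³


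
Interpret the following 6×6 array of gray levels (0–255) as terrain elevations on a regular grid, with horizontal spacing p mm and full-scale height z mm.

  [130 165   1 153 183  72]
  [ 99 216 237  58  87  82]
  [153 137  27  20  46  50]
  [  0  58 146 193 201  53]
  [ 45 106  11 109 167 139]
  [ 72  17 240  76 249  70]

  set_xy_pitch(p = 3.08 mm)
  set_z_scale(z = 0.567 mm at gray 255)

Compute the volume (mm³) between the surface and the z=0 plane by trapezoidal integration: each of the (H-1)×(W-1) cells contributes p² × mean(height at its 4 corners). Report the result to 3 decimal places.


58.165

height_mm = gray/255 × 0.567; cell vol = 3.08² × mean(4 corners)
unit = 3.08² × 0.567 / (4×255) = 0.00527332 mm³ per gray-sum
row 0: Σ corner-gray over 5 cells = 2583  → 13.6210
row 1: Σ corner-gray over 5 cells = 2040  → 10.7576
row 2: Σ corner-gray over 5 cells = 1912  → 10.0826
row 3: Σ corner-gray over 5 cells = 2219  → 11.7015
row 4: Σ corner-gray over 5 cells = 2276  → 12.0021
Σ rows: total corner-gray = 11030  → 58.1647 mm³


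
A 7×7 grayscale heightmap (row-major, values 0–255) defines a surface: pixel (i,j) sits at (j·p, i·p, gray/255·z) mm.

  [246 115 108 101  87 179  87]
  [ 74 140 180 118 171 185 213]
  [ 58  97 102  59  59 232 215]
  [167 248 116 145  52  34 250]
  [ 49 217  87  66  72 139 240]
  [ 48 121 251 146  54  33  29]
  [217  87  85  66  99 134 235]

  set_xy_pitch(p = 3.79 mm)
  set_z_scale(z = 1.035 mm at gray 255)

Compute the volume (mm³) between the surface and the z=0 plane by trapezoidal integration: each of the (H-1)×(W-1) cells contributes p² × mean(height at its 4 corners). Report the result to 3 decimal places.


263.653

height_mm = gray/255 × 1.035; cell vol = 3.79² × mean(4 corners)
unit = 3.79² × 1.035 / (4×255) = 0.0145753 mm³ per gray-sum
row 0: Σ corner-gray over 6 cells = 3388  → 49.3812
row 1: Σ corner-gray over 6 cells = 3246  → 47.3115
row 2: Σ corner-gray over 6 cells = 2978  → 43.4054
row 3: Σ corner-gray over 6 cells = 3058  → 44.5714
row 4: Σ corner-gray over 6 cells = 2738  → 39.9073
row 5: Σ corner-gray over 6 cells = 2681  → 39.0765
Σ rows: total corner-gray = 18089  → 263.6533 mm³


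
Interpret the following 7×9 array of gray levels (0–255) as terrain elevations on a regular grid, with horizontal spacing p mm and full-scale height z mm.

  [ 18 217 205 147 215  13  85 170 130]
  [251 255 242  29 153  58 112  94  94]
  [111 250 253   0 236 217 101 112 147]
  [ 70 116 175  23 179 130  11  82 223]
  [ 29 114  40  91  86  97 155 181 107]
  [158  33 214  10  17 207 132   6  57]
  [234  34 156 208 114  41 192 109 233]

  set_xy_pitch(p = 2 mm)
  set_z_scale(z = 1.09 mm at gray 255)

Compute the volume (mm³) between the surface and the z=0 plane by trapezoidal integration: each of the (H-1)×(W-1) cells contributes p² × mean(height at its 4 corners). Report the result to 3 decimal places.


101.584

height_mm = gray/255 × 1.09; cell vol = 2² × mean(4 corners)
unit = 2² × 1.09 / (4×255) = 0.00427451 mm³ per gray-sum
row 0: Σ corner-gray over 8 cells = 4483  → 19.1626
row 1: Σ corner-gray over 8 cells = 4827  → 20.6331
row 2: Σ corner-gray over 8 cells = 4321  → 18.4702
row 3: Σ corner-gray over 8 cells = 3389  → 14.4863
row 4: Σ corner-gray over 8 cells = 3117  → 13.3236
row 5: Σ corner-gray over 8 cells = 3628  → 15.5079
Σ rows: total corner-gray = 23765  → 101.5837 mm³


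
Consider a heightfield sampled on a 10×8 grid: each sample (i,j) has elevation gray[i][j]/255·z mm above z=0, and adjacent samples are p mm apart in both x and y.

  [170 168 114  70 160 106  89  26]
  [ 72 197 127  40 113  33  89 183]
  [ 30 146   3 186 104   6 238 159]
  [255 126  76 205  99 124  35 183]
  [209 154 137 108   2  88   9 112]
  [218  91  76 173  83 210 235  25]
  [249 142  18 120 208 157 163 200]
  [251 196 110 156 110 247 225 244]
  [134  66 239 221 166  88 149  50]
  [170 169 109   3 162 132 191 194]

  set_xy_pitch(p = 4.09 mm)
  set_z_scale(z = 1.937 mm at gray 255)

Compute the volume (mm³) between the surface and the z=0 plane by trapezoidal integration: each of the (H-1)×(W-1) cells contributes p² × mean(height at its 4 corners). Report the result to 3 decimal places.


height_mm = gray/255 × 1.937; cell vol = 4.09² × mean(4 corners)
unit = 4.09² × 1.937 / (4×255) = 0.031767 mm³ per gray-sum
row 0: Σ corner-gray over 7 cells = 3063  → 97.3023
row 1: Σ corner-gray over 7 cells = 3008  → 95.5551
row 2: Σ corner-gray over 7 cells = 3323  → 105.5617
row 3: Σ corner-gray over 7 cells = 3085  → 98.0012
row 4: Σ corner-gray over 7 cells = 3296  → 104.7040
row 5: Σ corner-gray over 7 cells = 4044  → 128.4657
row 6: Σ corner-gray over 7 cells = 4648  → 147.6530
row 7: Σ corner-gray over 7 cells = 4625  → 146.9223
row 8: Σ corner-gray over 7 cells = 3938  → 125.0984
Σ rows: total corner-gray = 33030  → 1049.2637 mm³

1049.264


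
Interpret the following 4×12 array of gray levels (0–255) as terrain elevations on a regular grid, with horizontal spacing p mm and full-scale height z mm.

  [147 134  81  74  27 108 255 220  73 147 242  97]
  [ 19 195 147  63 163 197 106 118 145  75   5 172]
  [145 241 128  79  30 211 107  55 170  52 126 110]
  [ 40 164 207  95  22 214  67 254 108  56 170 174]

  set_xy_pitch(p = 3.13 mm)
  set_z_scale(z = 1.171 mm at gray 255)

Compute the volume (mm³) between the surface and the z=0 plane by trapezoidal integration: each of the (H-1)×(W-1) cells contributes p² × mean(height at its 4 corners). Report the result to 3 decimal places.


184.882

height_mm = gray/255 × 1.171; cell vol = 3.13² × mean(4 corners)
unit = 3.13² × 1.171 / (4×255) = 0.0112472 mm³ per gray-sum
row 0: Σ corner-gray over 11 cells = 5585  → 62.8158
row 1: Σ corner-gray over 11 cells = 5272  → 59.2954
row 2: Σ corner-gray over 11 cells = 5581  → 62.7708
Σ rows: total corner-gray = 16438  → 184.8819 mm³


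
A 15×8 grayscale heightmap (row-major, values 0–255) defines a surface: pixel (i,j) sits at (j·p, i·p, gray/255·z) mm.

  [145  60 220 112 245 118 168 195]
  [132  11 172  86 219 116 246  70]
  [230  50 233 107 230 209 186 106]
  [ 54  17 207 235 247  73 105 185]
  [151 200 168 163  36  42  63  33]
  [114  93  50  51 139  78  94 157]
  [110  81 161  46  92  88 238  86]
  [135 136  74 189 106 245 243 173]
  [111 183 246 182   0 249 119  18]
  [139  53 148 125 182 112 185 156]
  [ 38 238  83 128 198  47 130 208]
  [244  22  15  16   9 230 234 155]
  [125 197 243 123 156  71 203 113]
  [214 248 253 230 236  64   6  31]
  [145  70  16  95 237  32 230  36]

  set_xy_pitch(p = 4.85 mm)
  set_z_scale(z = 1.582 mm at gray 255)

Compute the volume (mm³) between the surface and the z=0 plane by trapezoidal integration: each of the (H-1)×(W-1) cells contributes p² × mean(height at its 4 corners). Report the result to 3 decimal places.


1950.341

height_mm = gray/255 × 1.582; cell vol = 4.85² × mean(4 corners)
unit = 4.85² × 1.582 / (4×255) = 0.0364829 mm³ per gray-sum
row 0: Σ corner-gray over 7 cells = 4088  → 149.1422
row 1: Σ corner-gray over 7 cells = 4268  → 155.7092
row 2: Σ corner-gray over 7 cells = 4373  → 159.5399
row 3: Σ corner-gray over 7 cells = 3535  → 128.9672
row 4: Σ corner-gray over 7 cells = 2809  → 102.4806
row 5: Σ corner-gray over 7 cells = 2889  → 105.3992
row 6: Σ corner-gray over 7 cells = 3902  → 142.3564
row 7: Σ corner-gray over 7 cells = 4381  → 159.8317
row 8: Σ corner-gray over 7 cells = 3992  → 145.6399
row 9: Σ corner-gray over 7 cells = 3799  → 138.5987
row 10: Σ corner-gray over 7 cells = 3345  → 122.0354
row 11: Σ corner-gray over 7 cells = 3675  → 134.0748
row 12: Σ corner-gray over 7 cells = 4543  → 165.7420
row 13: Σ corner-gray over 7 cells = 3860  → 140.8241
Σ rows: total corner-gray = 53459  → 1950.3413 mm³


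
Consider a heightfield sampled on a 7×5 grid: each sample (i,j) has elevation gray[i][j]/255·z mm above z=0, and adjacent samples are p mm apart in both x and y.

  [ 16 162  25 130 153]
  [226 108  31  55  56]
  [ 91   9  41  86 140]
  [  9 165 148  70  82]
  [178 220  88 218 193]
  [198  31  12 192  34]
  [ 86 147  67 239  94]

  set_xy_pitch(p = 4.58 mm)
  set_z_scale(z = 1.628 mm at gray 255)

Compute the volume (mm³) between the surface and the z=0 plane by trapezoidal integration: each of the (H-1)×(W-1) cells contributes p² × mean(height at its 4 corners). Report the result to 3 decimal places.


height_mm = gray/255 × 1.628; cell vol = 4.58² × mean(4 corners)
unit = 4.58² × 1.628 / (4×255) = 0.03348 mm³ per gray-sum
row 0: Σ corner-gray over 4 cells = 1473  → 49.3160
row 1: Σ corner-gray over 4 cells = 1173  → 39.2720
row 2: Σ corner-gray over 4 cells = 1360  → 45.5328
row 3: Σ corner-gray over 4 cells = 2280  → 76.3344
row 4: Σ corner-gray over 4 cells = 2125  → 71.1450
row 5: Σ corner-gray over 4 cells = 1788  → 59.8622
Σ rows: total corner-gray = 10199  → 341.4623 mm³

341.462


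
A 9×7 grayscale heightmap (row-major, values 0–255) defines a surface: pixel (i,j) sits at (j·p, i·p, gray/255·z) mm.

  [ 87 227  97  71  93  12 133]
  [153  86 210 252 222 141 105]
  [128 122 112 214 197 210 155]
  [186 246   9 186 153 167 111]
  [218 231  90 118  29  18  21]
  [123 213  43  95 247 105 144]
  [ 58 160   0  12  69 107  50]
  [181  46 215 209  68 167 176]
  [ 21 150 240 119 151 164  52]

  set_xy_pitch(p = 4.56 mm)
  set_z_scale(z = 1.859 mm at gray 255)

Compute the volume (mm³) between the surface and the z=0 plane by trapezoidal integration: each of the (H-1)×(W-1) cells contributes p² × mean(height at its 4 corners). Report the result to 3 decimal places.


height_mm = gray/255 × 1.859; cell vol = 4.56² × mean(4 corners)
unit = 4.56² × 1.859 / (4×255) = 0.0378974 mm³ per gray-sum
row 0: Σ corner-gray over 6 cells = 3300  → 125.0613
row 1: Σ corner-gray over 6 cells = 4073  → 154.3559
row 2: Σ corner-gray over 6 cells = 3812  → 144.4647
row 3: Σ corner-gray over 6 cells = 3030  → 114.8290
row 4: Σ corner-gray over 6 cells = 2884  → 109.2960
row 5: Σ corner-gray over 6 cells = 2477  → 93.8717
row 6: Σ corner-gray over 6 cells = 2571  → 97.4341
row 7: Σ corner-gray over 6 cells = 3488  → 132.1860
Σ rows: total corner-gray = 25635  → 971.4987 mm³

971.499


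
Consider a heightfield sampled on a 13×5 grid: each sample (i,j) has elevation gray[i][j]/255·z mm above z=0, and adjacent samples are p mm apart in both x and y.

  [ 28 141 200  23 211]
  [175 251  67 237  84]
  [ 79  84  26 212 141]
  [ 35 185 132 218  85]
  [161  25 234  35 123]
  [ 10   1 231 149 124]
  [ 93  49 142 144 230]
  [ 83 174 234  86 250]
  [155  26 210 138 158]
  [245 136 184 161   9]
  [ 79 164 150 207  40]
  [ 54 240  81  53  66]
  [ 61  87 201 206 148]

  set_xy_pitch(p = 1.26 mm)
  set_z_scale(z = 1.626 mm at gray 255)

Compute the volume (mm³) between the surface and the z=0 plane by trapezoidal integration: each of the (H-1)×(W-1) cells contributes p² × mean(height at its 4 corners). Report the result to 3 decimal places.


65.260

height_mm = gray/255 × 1.626; cell vol = 1.26² × mean(4 corners)
unit = 1.26² × 1.626 / (4×255) = 0.00253082 mm³ per gray-sum
row 0: Σ corner-gray over 4 cells = 2336  → 5.9120
row 1: Σ corner-gray over 4 cells = 2233  → 5.6513
row 2: Σ corner-gray over 4 cells = 2054  → 5.1983
row 3: Σ corner-gray over 4 cells = 2062  → 5.2186
row 4: Σ corner-gray over 4 cells = 1768  → 4.4745
row 5: Σ corner-gray over 4 cells = 1889  → 4.7807
row 6: Σ corner-gray over 4 cells = 2314  → 5.8563
row 7: Σ corner-gray over 4 cells = 2382  → 6.0284
row 8: Σ corner-gray over 4 cells = 2277  → 5.7627
row 9: Σ corner-gray over 4 cells = 2377  → 6.0158
row 10: Σ corner-gray over 4 cells = 2029  → 5.1350
row 11: Σ corner-gray over 4 cells = 2065  → 5.2261
Σ rows: total corner-gray = 25786  → 65.2598 mm³
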